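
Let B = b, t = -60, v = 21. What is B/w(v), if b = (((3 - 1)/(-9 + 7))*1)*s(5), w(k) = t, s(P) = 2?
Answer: 1/30 ≈ 0.033333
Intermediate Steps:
w(k) = -60
b = -2 (b = (((3 - 1)/(-9 + 7))*1)*2 = ((2/(-2))*1)*2 = ((2*(-½))*1)*2 = -1*1*2 = -1*2 = -2)
B = -2
B/w(v) = -2/(-60) = -2*(-1/60) = 1/30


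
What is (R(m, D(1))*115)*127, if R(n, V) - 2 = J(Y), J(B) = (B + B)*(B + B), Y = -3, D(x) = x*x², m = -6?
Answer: 554990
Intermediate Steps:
D(x) = x³
J(B) = 4*B² (J(B) = (2*B)*(2*B) = 4*B²)
R(n, V) = 38 (R(n, V) = 2 + 4*(-3)² = 2 + 4*9 = 2 + 36 = 38)
(R(m, D(1))*115)*127 = (38*115)*127 = 4370*127 = 554990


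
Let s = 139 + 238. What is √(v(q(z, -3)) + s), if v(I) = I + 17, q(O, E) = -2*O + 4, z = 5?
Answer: 2*√97 ≈ 19.698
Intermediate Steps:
q(O, E) = 4 - 2*O
s = 377
v(I) = 17 + I
√(v(q(z, -3)) + s) = √((17 + (4 - 2*5)) + 377) = √((17 + (4 - 10)) + 377) = √((17 - 6) + 377) = √(11 + 377) = √388 = 2*√97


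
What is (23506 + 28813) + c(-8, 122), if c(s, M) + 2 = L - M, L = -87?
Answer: 52108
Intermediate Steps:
c(s, M) = -89 - M (c(s, M) = -2 + (-87 - M) = -89 - M)
(23506 + 28813) + c(-8, 122) = (23506 + 28813) + (-89 - 1*122) = 52319 + (-89 - 122) = 52319 - 211 = 52108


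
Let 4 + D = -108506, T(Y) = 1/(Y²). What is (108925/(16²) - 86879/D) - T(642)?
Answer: 203363309696849/477055100160 ≈ 426.29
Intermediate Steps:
T(Y) = Y⁻²
D = -108510 (D = -4 - 108506 = -108510)
(108925/(16²) - 86879/D) - T(642) = (108925/(16²) - 86879/(-108510)) - 1/642² = (108925/256 - 86879*(-1/108510)) - 1*1/412164 = (108925*(1/256) + 86879/108510) - 1/412164 = (108925/256 + 86879/108510) - 1/412164 = 5920846387/13889280 - 1/412164 = 203363309696849/477055100160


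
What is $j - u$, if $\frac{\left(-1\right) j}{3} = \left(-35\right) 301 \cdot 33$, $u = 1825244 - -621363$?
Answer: $-1403642$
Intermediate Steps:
$u = 2446607$ ($u = 1825244 + 621363 = 2446607$)
$j = 1042965$ ($j = - 3 \left(-35\right) 301 \cdot 33 = - 3 \left(\left(-10535\right) 33\right) = \left(-3\right) \left(-347655\right) = 1042965$)
$j - u = 1042965 - 2446607 = -1403642$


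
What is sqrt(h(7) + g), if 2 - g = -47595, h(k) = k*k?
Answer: 3*sqrt(5294) ≈ 218.28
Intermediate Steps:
h(k) = k**2
g = 47597 (g = 2 - 1*(-47595) = 2 + 47595 = 47597)
sqrt(h(7) + g) = sqrt(7**2 + 47597) = sqrt(49 + 47597) = sqrt(47646) = 3*sqrt(5294)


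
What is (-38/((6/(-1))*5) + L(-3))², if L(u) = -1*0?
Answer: 361/225 ≈ 1.6044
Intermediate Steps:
L(u) = 0
(-38/((6/(-1))*5) + L(-3))² = (-38/((6/(-1))*5) + 0)² = (-38/((6*(-1))*5) + 0)² = (-38/((-6*5)) + 0)² = (-38/(-30) + 0)² = (-38*(-1/30) + 0)² = (19/15 + 0)² = (19/15)² = 361/225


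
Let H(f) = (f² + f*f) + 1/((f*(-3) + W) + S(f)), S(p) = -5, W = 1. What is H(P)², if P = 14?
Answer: 325116961/2116 ≈ 1.5365e+5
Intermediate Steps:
H(f) = 1/(-4 - 3*f) + 2*f² (H(f) = (f² + f*f) + 1/((f*(-3) + 1) - 5) = (f² + f²) + 1/((-3*f + 1) - 5) = 2*f² + 1/((1 - 3*f) - 5) = 2*f² + 1/(-4 - 3*f) = 1/(-4 - 3*f) + 2*f²)
H(P)² = ((-1 + 6*14³ + 8*14²)/(4 + 3*14))² = ((-1 + 6*2744 + 8*196)/(4 + 42))² = ((-1 + 16464 + 1568)/46)² = ((1/46)*18031)² = (18031/46)² = 325116961/2116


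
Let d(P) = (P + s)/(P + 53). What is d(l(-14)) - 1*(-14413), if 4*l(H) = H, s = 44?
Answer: 158552/11 ≈ 14414.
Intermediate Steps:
l(H) = H/4
d(P) = (44 + P)/(53 + P) (d(P) = (P + 44)/(P + 53) = (44 + P)/(53 + P))
d(l(-14)) - 1*(-14413) = (44 + (¼)*(-14))/(53 + (¼)*(-14)) - 1*(-14413) = (44 - 7/2)/(53 - 7/2) + 14413 = (81/2)/(99/2) + 14413 = (2/99)*(81/2) + 14413 = 9/11 + 14413 = 158552/11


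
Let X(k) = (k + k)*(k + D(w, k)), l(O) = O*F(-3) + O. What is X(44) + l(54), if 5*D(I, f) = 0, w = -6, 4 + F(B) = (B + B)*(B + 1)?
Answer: 4358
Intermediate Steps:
F(B) = -4 + 2*B*(1 + B) (F(B) = -4 + (B + B)*(B + 1) = -4 + (2*B)*(1 + B) = -4 + 2*B*(1 + B))
l(O) = 9*O (l(O) = O*(-4 + 2*(-3) + 2*(-3)²) + O = O*(-4 - 6 + 2*9) + O = O*(-4 - 6 + 18) + O = O*8 + O = 8*O + O = 9*O)
D(I, f) = 0 (D(I, f) = (⅕)*0 = 0)
X(k) = 2*k² (X(k) = (k + k)*(k + 0) = (2*k)*k = 2*k²)
X(44) + l(54) = 2*44² + 9*54 = 2*1936 + 486 = 3872 + 486 = 4358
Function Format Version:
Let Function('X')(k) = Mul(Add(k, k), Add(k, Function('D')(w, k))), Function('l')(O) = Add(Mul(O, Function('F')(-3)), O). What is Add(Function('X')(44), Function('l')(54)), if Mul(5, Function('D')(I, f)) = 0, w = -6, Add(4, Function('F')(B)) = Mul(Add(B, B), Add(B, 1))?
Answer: 4358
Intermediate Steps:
Function('F')(B) = Add(-4, Mul(2, B, Add(1, B))) (Function('F')(B) = Add(-4, Mul(Add(B, B), Add(B, 1))) = Add(-4, Mul(Mul(2, B), Add(1, B))) = Add(-4, Mul(2, B, Add(1, B))))
Function('l')(O) = Mul(9, O) (Function('l')(O) = Add(Mul(O, Add(-4, Mul(2, -3), Mul(2, Pow(-3, 2)))), O) = Add(Mul(O, Add(-4, -6, Mul(2, 9))), O) = Add(Mul(O, Add(-4, -6, 18)), O) = Add(Mul(O, 8), O) = Add(Mul(8, O), O) = Mul(9, O))
Function('D')(I, f) = 0 (Function('D')(I, f) = Mul(Rational(1, 5), 0) = 0)
Function('X')(k) = Mul(2, Pow(k, 2)) (Function('X')(k) = Mul(Add(k, k), Add(k, 0)) = Mul(Mul(2, k), k) = Mul(2, Pow(k, 2)))
Add(Function('X')(44), Function('l')(54)) = Add(Mul(2, Pow(44, 2)), Mul(9, 54)) = Add(Mul(2, 1936), 486) = Add(3872, 486) = 4358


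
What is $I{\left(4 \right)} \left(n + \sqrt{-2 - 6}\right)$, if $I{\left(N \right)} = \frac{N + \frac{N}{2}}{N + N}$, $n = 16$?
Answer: $12 + \frac{3 i \sqrt{2}}{2} \approx 12.0 + 2.1213 i$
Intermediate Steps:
$I{\left(N \right)} = \frac{3}{4}$ ($I{\left(N \right)} = \frac{N + N \frac{1}{2}}{2 N} = \left(N + \frac{N}{2}\right) \frac{1}{2 N} = \frac{3 N}{2} \frac{1}{2 N} = \frac{3}{4}$)
$I{\left(4 \right)} \left(n + \sqrt{-2 - 6}\right) = \frac{3 \left(16 + \sqrt{-2 - 6}\right)}{4} = \frac{3 \left(16 + \sqrt{-8}\right)}{4} = \frac{3 \left(16 + 2 i \sqrt{2}\right)}{4} = 12 + \frac{3 i \sqrt{2}}{2}$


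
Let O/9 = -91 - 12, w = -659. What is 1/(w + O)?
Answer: -1/1586 ≈ -0.00063052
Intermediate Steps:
O = -927 (O = 9*(-91 - 12) = 9*(-103) = -927)
1/(w + O) = 1/(-659 - 927) = 1/(-1586) = -1/1586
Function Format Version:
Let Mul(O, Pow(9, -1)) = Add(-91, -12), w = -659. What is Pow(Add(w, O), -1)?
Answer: Rational(-1, 1586) ≈ -0.00063052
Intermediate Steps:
O = -927 (O = Mul(9, Add(-91, -12)) = Mul(9, -103) = -927)
Pow(Add(w, O), -1) = Pow(Add(-659, -927), -1) = Pow(-1586, -1) = Rational(-1, 1586)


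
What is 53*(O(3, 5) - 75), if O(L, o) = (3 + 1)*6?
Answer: -2703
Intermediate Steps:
O(L, o) = 24 (O(L, o) = 4*6 = 24)
53*(O(3, 5) - 75) = 53*(24 - 75) = 53*(-51) = -2703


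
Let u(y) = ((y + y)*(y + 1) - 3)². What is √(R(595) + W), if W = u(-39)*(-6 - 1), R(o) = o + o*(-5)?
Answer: I*√61375027 ≈ 7834.2*I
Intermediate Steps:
R(o) = -4*o (R(o) = o - 5*o = -4*o)
u(y) = (-3 + 2*y*(1 + y))² (u(y) = ((2*y)*(1 + y) - 3)² = (2*y*(1 + y) - 3)² = (-3 + 2*y*(1 + y))²)
W = -61372647 (W = (-3 + 2*(-39) + 2*(-39)²)²*(-6 - 1) = (-3 - 78 + 2*1521)²*(-7) = (-3 - 78 + 3042)²*(-7) = 2961²*(-7) = 8767521*(-7) = -61372647)
√(R(595) + W) = √(-4*595 - 61372647) = √(-2380 - 61372647) = √(-61375027) = I*√61375027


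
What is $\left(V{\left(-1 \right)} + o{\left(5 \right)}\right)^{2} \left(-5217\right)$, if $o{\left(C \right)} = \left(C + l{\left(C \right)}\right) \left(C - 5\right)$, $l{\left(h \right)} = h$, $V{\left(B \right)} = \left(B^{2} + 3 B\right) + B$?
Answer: $-46953$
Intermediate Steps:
$V{\left(B \right)} = B^{2} + 4 B$
$o{\left(C \right)} = 2 C \left(-5 + C\right)$ ($o{\left(C \right)} = \left(C + C\right) \left(C - 5\right) = 2 C \left(-5 + C\right)$)
$\left(V{\left(-1 \right)} + o{\left(5 \right)}\right)^{2} \left(-5217\right) = \left(- (4 - 1) + 2 \cdot 5 \left(-5 + 5\right)\right)^{2} \left(-5217\right) = \left(\left(-1\right) 3 + 2 \cdot 5 \cdot 0\right)^{2} \left(-5217\right) = \left(-3 + 0\right)^{2} \left(-5217\right) = \left(-3\right)^{2} \left(-5217\right) = 9 \left(-5217\right) = -46953$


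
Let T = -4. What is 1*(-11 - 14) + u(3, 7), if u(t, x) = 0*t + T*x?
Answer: -53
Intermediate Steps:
u(t, x) = -4*x (u(t, x) = 0*t - 4*x = 0 - 4*x = -4*x)
1*(-11 - 14) + u(3, 7) = 1*(-11 - 14) - 4*7 = 1*(-25) - 28 = -25 - 28 = -53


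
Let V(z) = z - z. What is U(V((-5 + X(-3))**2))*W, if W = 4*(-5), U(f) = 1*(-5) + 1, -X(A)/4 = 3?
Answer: 80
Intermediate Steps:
X(A) = -12 (X(A) = -4*3 = -12)
V(z) = 0
U(f) = -4 (U(f) = -5 + 1 = -4)
W = -20
U(V((-5 + X(-3))**2))*W = -4*(-20) = 80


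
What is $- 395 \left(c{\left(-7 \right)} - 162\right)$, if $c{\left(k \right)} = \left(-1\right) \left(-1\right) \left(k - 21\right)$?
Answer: $75050$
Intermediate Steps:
$c{\left(k \right)} = -21 + k$ ($c{\left(k \right)} = 1 \left(-21 + k\right) = -21 + k$)
$- 395 \left(c{\left(-7 \right)} - 162\right) = - 395 \left(\left(-21 - 7\right) - 162\right) = - 395 \left(-28 - 162\right) = \left(-395\right) \left(-190\right) = 75050$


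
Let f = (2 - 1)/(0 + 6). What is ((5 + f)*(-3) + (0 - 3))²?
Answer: 1369/4 ≈ 342.25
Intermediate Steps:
f = ⅙ (f = 1/6 = 1*(⅙) = ⅙ ≈ 0.16667)
((5 + f)*(-3) + (0 - 3))² = ((5 + ⅙)*(-3) + (0 - 3))² = ((31/6)*(-3) - 3)² = (-31/2 - 3)² = (-37/2)² = 1369/4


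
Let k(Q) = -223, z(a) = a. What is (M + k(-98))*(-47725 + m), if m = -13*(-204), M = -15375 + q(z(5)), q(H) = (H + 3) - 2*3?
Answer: 702958508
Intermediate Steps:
q(H) = -3 + H (q(H) = (3 + H) - 6 = -3 + H)
M = -15373 (M = -15375 + (-3 + 5) = -15375 + 2 = -15373)
m = 2652
(M + k(-98))*(-47725 + m) = (-15373 - 223)*(-47725 + 2652) = -15596*(-45073) = 702958508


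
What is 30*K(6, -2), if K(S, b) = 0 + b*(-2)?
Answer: 120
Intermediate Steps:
K(S, b) = -2*b (K(S, b) = 0 - 2*b = -2*b)
30*K(6, -2) = 30*(-2*(-2)) = 30*4 = 120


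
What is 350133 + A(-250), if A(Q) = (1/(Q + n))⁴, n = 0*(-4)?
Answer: 1367707031250001/3906250000 ≈ 3.5013e+5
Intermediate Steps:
n = 0
A(Q) = Q⁻⁴ (A(Q) = (1/(Q + 0))⁴ = (1/Q)⁴ = Q⁻⁴)
350133 + A(-250) = 350133 + (-250)⁻⁴ = 350133 + 1/3906250000 = 1367707031250001/3906250000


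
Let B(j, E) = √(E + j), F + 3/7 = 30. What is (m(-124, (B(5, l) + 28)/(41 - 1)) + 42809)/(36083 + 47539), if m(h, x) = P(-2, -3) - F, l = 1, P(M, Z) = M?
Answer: 4537/8869 ≈ 0.51156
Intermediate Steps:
F = 207/7 (F = -3/7 + 30 = 207/7 ≈ 29.571)
m(h, x) = -221/7 (m(h, x) = -2 - 1*207/7 = -2 - 207/7 = -221/7)
(m(-124, (B(5, l) + 28)/(41 - 1)) + 42809)/(36083 + 47539) = (-221/7 + 42809)/(36083 + 47539) = (299442/7)/83622 = (299442/7)*(1/83622) = 4537/8869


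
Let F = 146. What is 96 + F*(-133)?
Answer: -19322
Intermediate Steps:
96 + F*(-133) = 96 + 146*(-133) = 96 - 19418 = -19322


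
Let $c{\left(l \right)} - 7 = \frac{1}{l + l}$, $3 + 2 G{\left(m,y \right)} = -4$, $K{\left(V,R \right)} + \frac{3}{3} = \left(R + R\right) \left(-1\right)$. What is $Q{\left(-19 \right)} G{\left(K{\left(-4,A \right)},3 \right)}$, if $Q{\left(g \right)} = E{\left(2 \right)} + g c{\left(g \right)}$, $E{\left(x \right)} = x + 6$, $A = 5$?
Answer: $\frac{1743}{4} \approx 435.75$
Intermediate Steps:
$K{\left(V,R \right)} = -1 - 2 R$ ($K{\left(V,R \right)} = -1 + \left(R + R\right) \left(-1\right) = -1 + 2 R \left(-1\right) = -1 - 2 R$)
$E{\left(x \right)} = 6 + x$
$G{\left(m,y \right)} = - \frac{7}{2}$ ($G{\left(m,y \right)} = - \frac{3}{2} + \frac{1}{2} \left(-4\right) = - \frac{3}{2} - 2 = - \frac{7}{2}$)
$c{\left(l \right)} = 7 + \frac{1}{2 l}$ ($c{\left(l \right)} = 7 + \frac{1}{l + l} = 7 + \frac{1}{2 l}$)
$Q{\left(g \right)} = 8 + g \left(7 + \frac{1}{2 g}\right)$ ($Q{\left(g \right)} = \left(6 + 2\right) + g \left(7 + \frac{1}{2 g}\right) = 8 + g \left(7 + \frac{1}{2 g}\right)$)
$Q{\left(-19 \right)} G{\left(K{\left(-4,A \right)},3 \right)} = \left(\frac{17}{2} + 7 \left(-19\right)\right) \left(- \frac{7}{2}\right) = \left(\frac{17}{2} - 133\right) \left(- \frac{7}{2}\right) = \left(- \frac{249}{2}\right) \left(- \frac{7}{2}\right) = \frac{1743}{4}$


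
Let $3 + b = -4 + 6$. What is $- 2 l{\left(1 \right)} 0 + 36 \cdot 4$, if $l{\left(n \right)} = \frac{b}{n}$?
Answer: $144$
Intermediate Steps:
$b = -1$ ($b = -3 + \left(-4 + 6\right) = -3 + 2 = -1$)
$l{\left(n \right)} = - \frac{1}{n}$
$- 2 l{\left(1 \right)} 0 + 36 \cdot 4 = - 2 \left(- 1^{-1}\right) 0 + 36 \cdot 4 = - 2 \left(\left(-1\right) 1\right) 0 + 144 = \left(-2\right) \left(-1\right) 0 + 144 = 2 \cdot 0 + 144 = 0 + 144 = 144$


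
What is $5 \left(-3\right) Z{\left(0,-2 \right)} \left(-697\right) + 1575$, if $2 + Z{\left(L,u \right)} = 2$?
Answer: $1575$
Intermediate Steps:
$Z{\left(L,u \right)} = 0$ ($Z{\left(L,u \right)} = -2 + 2 = 0$)
$5 \left(-3\right) Z{\left(0,-2 \right)} \left(-697\right) + 1575 = 5 \left(-3\right) 0 \left(-697\right) + 1575 = \left(-15\right) 0 \left(-697\right) + 1575 = 0 \left(-697\right) + 1575 = 0 + 1575 = 1575$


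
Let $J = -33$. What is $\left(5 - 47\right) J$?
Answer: $1386$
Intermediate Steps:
$\left(5 - 47\right) J = \left(5 - 47\right) \left(-33\right) = \left(-42\right) \left(-33\right) = 1386$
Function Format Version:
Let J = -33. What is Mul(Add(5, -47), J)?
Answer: 1386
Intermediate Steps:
Mul(Add(5, -47), J) = Mul(Add(5, -47), -33) = Mul(-42, -33) = 1386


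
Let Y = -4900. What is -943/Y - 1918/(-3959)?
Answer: 13131537/19399100 ≈ 0.67692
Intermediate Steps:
-943/Y - 1918/(-3959) = -943/(-4900) - 1918/(-3959) = -943*(-1/4900) - 1918*(-1/3959) = 943/4900 + 1918/3959 = 13131537/19399100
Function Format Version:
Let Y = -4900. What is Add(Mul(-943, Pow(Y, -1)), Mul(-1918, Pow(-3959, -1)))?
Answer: Rational(13131537, 19399100) ≈ 0.67692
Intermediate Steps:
Add(Mul(-943, Pow(Y, -1)), Mul(-1918, Pow(-3959, -1))) = Add(Mul(-943, Pow(-4900, -1)), Mul(-1918, Pow(-3959, -1))) = Add(Mul(-943, Rational(-1, 4900)), Mul(-1918, Rational(-1, 3959))) = Add(Rational(943, 4900), Rational(1918, 3959)) = Rational(13131537, 19399100)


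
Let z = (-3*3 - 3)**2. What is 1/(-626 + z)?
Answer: -1/482 ≈ -0.0020747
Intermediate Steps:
z = 144 (z = (-9 - 3)**2 = (-12)**2 = 144)
1/(-626 + z) = 1/(-626 + 144) = 1/(-482) = -1/482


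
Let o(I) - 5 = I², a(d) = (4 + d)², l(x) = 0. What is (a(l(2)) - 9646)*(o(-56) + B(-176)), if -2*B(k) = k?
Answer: -31095270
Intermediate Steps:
B(k) = -k/2
o(I) = 5 + I²
(a(l(2)) - 9646)*(o(-56) + B(-176)) = ((4 + 0)² - 9646)*((5 + (-56)²) - ½*(-176)) = (4² - 9646)*((5 + 3136) + 88) = (16 - 9646)*(3141 + 88) = -9630*3229 = -31095270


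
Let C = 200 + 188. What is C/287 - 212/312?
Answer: 15053/22386 ≈ 0.67243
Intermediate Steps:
C = 388
C/287 - 212/312 = 388/287 - 212/312 = 388*(1/287) - 212*1/312 = 388/287 - 53/78 = 15053/22386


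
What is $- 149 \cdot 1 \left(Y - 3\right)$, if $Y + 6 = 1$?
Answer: $1192$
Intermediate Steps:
$Y = -5$ ($Y = -6 + 1 = -5$)
$- 149 \cdot 1 \left(Y - 3\right) = - 149 \cdot 1 \left(-5 - 3\right) = - 149 \cdot 1 \left(-8\right) = \left(-149\right) \left(-8\right) = 1192$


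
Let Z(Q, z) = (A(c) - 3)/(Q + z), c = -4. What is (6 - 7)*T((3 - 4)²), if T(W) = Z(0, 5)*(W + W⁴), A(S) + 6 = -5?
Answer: 28/5 ≈ 5.6000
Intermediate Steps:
A(S) = -11 (A(S) = -6 - 5 = -11)
Z(Q, z) = -14/(Q + z) (Z(Q, z) = (-11 - 3)/(Q + z) = -14/(Q + z))
T(W) = -14*W/5 - 14*W⁴/5 (T(W) = (-14/(0 + 5))*(W + W⁴) = (-14/5)*(W + W⁴) = (-14*⅕)*(W + W⁴) = -14*(W + W⁴)/5 = -14*W/5 - 14*W⁴/5)
(6 - 7)*T((3 - 4)²) = (6 - 7)*(-14*(3 - 4)²*(1 + ((3 - 4)²)³)/5) = -(-14)*(-1)²*(1 + ((-1)²)³)/5 = -(-14)*(1 + 1³)/5 = -(-14)*(1 + 1)/5 = -(-14)*2/5 = -1*(-28/5) = 28/5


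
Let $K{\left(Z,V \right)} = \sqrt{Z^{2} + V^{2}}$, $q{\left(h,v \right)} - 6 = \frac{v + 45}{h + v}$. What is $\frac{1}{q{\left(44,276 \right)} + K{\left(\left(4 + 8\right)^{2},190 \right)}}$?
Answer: $- \frac{717120}{5814984319} + \frac{204800 \sqrt{14209}}{5814984319} \approx 0.0040749$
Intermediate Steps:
$q{\left(h,v \right)} = 6 + \frac{45 + v}{h + v}$ ($q{\left(h,v \right)} = 6 + \frac{v + 45}{h + v} = 6 + \frac{45 + v}{h + v}$)
$K{\left(Z,V \right)} = \sqrt{V^{2} + Z^{2}}$
$\frac{1}{q{\left(44,276 \right)} + K{\left(\left(4 + 8\right)^{2},190 \right)}} = \frac{1}{\frac{45 + 6 \cdot 44 + 7 \cdot 276}{44 + 276} + \sqrt{190^{2} + \left(\left(4 + 8\right)^{2}\right)^{2}}} = \frac{1}{\frac{45 + 264 + 1932}{320} + \sqrt{36100 + \left(12^{2}\right)^{2}}} = \frac{1}{\frac{1}{320} \cdot 2241 + \sqrt{36100 + 144^{2}}} = \frac{1}{\frac{2241}{320} + \sqrt{36100 + 20736}} = \frac{1}{\frac{2241}{320} + \sqrt{56836}} = \frac{1}{\frac{2241}{320} + 2 \sqrt{14209}}$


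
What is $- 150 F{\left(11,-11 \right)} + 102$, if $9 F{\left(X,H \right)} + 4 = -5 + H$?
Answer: $\frac{1306}{3} \approx 435.33$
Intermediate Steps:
$F{\left(X,H \right)} = -1 + \frac{H}{9}$ ($F{\left(X,H \right)} = - \frac{4}{9} + \frac{-5 + H}{9} = - \frac{4}{9} + \left(- \frac{5}{9} + \frac{H}{9}\right) = -1 + \frac{H}{9}$)
$- 150 F{\left(11,-11 \right)} + 102 = - 150 \left(-1 + \frac{1}{9} \left(-11\right)\right) + 102 = - 150 \left(-1 - \frac{11}{9}\right) + 102 = \left(-150\right) \left(- \frac{20}{9}\right) + 102 = \frac{1000}{3} + 102 = \frac{1306}{3}$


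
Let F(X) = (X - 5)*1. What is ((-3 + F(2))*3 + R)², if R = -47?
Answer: 4225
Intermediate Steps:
F(X) = -5 + X (F(X) = (-5 + X)*1 = -5 + X)
((-3 + F(2))*3 + R)² = ((-3 + (-5 + 2))*3 - 47)² = ((-3 - 3)*3 - 47)² = (-6*3 - 47)² = (-18 - 47)² = (-65)² = 4225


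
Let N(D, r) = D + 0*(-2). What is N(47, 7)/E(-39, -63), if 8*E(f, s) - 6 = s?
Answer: -376/57 ≈ -6.5965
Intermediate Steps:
E(f, s) = 3/4 + s/8
N(D, r) = D (N(D, r) = D + 0 = D)
N(47, 7)/E(-39, -63) = 47/(3/4 + (1/8)*(-63)) = 47/(3/4 - 63/8) = 47/(-57/8) = 47*(-8/57) = -376/57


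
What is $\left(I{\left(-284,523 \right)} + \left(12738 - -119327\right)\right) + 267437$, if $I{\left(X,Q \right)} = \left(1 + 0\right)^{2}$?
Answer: $399503$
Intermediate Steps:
$I{\left(X,Q \right)} = 1$ ($I{\left(X,Q \right)} = 1^{2} = 1$)
$\left(I{\left(-284,523 \right)} + \left(12738 - -119327\right)\right) + 267437 = \left(1 + \left(12738 - -119327\right)\right) + 267437 = \left(1 + \left(12738 + 119327\right)\right) + 267437 = \left(1 + 132065\right) + 267437 = 132066 + 267437 = 399503$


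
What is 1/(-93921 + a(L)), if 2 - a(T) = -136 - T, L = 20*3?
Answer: -1/93723 ≈ -1.0670e-5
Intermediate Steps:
L = 60
a(T) = 138 + T (a(T) = 2 - (-136 - T) = 2 + (136 + T) = 138 + T)
1/(-93921 + a(L)) = 1/(-93921 + (138 + 60)) = 1/(-93921 + 198) = 1/(-93723) = -1/93723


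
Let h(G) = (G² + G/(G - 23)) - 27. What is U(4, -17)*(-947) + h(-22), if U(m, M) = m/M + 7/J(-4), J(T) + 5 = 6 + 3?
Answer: -2989429/3060 ≈ -976.94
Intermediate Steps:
J(T) = 4 (J(T) = -5 + (6 + 3) = -5 + 9 = 4)
h(G) = -27 + G² + G/(-23 + G) (h(G) = (G² + G/(-23 + G)) - 27 = -27 + G² + G/(-23 + G))
U(m, M) = 7/4 + m/M (U(m, M) = m/M + 7/4 = 7/4 + m/M)
U(4, -17)*(-947) + h(-22) = (7/4 + 4/(-17))*(-947) + (621 + (-22)³ - 26*(-22) - 23*(-22)²)/(-23 - 22) = (7/4 + 4*(-1/17))*(-947) + (621 - 10648 + 572 - 23*484)/(-45) = (7/4 - 4/17)*(-947) - (621 - 10648 + 572 - 11132)/45 = (103/68)*(-947) - 1/45*(-20587) = -97541/68 + 20587/45 = -2989429/3060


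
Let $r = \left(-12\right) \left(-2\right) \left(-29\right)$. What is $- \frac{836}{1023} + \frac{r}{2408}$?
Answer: $- \frac{30967}{27993} \approx -1.1062$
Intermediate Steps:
$r = -696$ ($r = 24 \left(-29\right) = -696$)
$- \frac{836}{1023} + \frac{r}{2408} = - \frac{836}{1023} - \frac{696}{2408} = \left(-836\right) \frac{1}{1023} - \frac{87}{301} = - \frac{76}{93} - \frac{87}{301} = - \frac{30967}{27993}$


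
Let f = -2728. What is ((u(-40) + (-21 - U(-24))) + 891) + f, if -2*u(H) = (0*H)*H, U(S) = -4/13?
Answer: -24150/13 ≈ -1857.7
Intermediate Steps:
U(S) = -4/13 (U(S) = -4*1/13 = -4/13)
u(H) = 0 (u(H) = -0*H*H/2 = -0*H = -½*0 = 0)
((u(-40) + (-21 - U(-24))) + 891) + f = ((0 + (-21 - 1*(-4/13))) + 891) - 2728 = ((0 + (-21 + 4/13)) + 891) - 2728 = ((0 - 269/13) + 891) - 2728 = (-269/13 + 891) - 2728 = 11314/13 - 2728 = -24150/13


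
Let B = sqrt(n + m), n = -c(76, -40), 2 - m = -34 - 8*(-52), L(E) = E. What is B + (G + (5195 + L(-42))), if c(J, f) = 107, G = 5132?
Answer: 10285 + I*sqrt(487) ≈ 10285.0 + 22.068*I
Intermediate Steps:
m = -380 (m = 2 - (-34 - 8*(-52)) = 2 - (-34 + 416) = 2 - 1*382 = 2 - 382 = -380)
n = -107 (n = -1*107 = -107)
B = I*sqrt(487) (B = sqrt(-107 - 380) = sqrt(-487) = I*sqrt(487) ≈ 22.068*I)
B + (G + (5195 + L(-42))) = I*sqrt(487) + (5132 + (5195 - 42)) = I*sqrt(487) + (5132 + 5153) = I*sqrt(487) + 10285 = 10285 + I*sqrt(487)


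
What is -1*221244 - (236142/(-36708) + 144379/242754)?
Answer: -82144013320678/371292243 ≈ -2.2124e+5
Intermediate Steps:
-1*221244 - (236142/(-36708) + 144379/242754) = -221244 - (236142*(-1/36708) + 144379*(1/242754)) = -221244 - (-39357/6118 + 144379/242754) = -221244 - 1*(-2167689614/371292243) = -221244 + 2167689614/371292243 = -82144013320678/371292243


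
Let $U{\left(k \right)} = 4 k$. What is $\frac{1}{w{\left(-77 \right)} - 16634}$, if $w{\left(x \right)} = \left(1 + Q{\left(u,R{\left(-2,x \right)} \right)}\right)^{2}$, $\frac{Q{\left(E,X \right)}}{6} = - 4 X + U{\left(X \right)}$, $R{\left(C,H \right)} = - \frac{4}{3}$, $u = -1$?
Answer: $- \frac{1}{16633} \approx -6.0121 \cdot 10^{-5}$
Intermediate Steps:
$R{\left(C,H \right)} = - \frac{4}{3}$ ($R{\left(C,H \right)} = \left(-4\right) \frac{1}{3} = - \frac{4}{3}$)
$Q{\left(E,X \right)} = 0$ ($Q{\left(E,X \right)} = 6 \left(- 4 X + 4 X\right) = 6 \cdot 0 = 0$)
$w{\left(x \right)} = 1$ ($w{\left(x \right)} = \left(1 + 0\right)^{2} = 1^{2} = 1$)
$\frac{1}{w{\left(-77 \right)} - 16634} = \frac{1}{1 - 16634} = \frac{1}{-16633} = - \frac{1}{16633}$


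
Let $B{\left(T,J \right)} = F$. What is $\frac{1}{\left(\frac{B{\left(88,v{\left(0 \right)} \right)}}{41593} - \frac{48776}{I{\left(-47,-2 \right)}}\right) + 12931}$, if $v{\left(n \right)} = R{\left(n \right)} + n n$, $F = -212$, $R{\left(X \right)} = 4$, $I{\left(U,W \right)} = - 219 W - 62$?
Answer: $\frac{1954871}{25024834416} \approx 7.8117 \cdot 10^{-5}$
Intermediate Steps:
$I{\left(U,W \right)} = -62 - 219 W$
$v{\left(n \right)} = 4 + n^{2}$ ($v{\left(n \right)} = 4 + n n = 4 + n^{2}$)
$B{\left(T,J \right)} = -212$
$\frac{1}{\left(\frac{B{\left(88,v{\left(0 \right)} \right)}}{41593} - \frac{48776}{I{\left(-47,-2 \right)}}\right) + 12931} = \frac{1}{\left(- \frac{212}{41593} - \frac{48776}{-62 - -438}\right) + 12931} = \frac{1}{\left(\left(-212\right) \frac{1}{41593} - \frac{48776}{-62 + 438}\right) + 12931} = \frac{1}{\left(- \frac{212}{41593} - \frac{48776}{376}\right) + 12931} = \frac{1}{\left(- \frac{212}{41593} - \frac{6097}{47}\right) + 12931} = \frac{1}{- \frac{253602485}{1954871} + 12931} = \frac{1}{\frac{25024834416}{1954871}} = \frac{1954871}{25024834416}$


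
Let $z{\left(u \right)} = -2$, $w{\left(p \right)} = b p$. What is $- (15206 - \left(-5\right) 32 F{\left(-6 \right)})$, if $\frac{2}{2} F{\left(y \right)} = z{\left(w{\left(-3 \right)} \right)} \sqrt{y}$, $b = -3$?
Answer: $-15206 + 320 i \sqrt{6} \approx -15206.0 + 783.84 i$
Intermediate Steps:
$w{\left(p \right)} = - 3 p$
$F{\left(y \right)} = - 2 \sqrt{y}$
$- (15206 - \left(-5\right) 32 F{\left(-6 \right)}) = - (15206 - \left(-5\right) 32 \left(- 2 \sqrt{-6}\right)) = - (15206 - - 160 \left(- 2 i \sqrt{6}\right)) = - (15206 - 320 i \sqrt{6}) = -15206 + 320 i \sqrt{6}$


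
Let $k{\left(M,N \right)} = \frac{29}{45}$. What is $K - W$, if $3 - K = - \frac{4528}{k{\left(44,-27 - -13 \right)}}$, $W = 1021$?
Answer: $\frac{174238}{29} \approx 6008.2$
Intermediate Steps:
$k{\left(M,N \right)} = \frac{29}{45}$ ($k{\left(M,N \right)} = 29 \cdot \frac{1}{45} = \frac{29}{45}$)
$K = \frac{203847}{29}$ ($K = 3 - - \frac{4528}{\frac{29}{45}} = 3 - \left(-4528\right) \frac{45}{29} = 3 - - \frac{203760}{29} = 3 + \frac{203760}{29} = \frac{203847}{29} \approx 7029.2$)
$K - W = \frac{203847}{29} - 1021 = \frac{174238}{29}$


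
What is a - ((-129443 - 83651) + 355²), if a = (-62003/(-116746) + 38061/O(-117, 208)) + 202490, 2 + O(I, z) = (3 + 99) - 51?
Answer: 237269200477/817222 ≈ 2.9034e+5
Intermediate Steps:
O(I, z) = 49 (O(I, z) = -2 + ((3 + 99) - 51) = -2 + (102 - 51) = -2 + 51 = 49)
a = 166114498159/817222 (a = (-62003/(-116746) + 38061/49) + 202490 = (-62003*(-1/116746) + 38061*(1/49)) + 202490 = (62003/116746 + 38061/49) + 202490 = 635215379/817222 + 202490 = 166114498159/817222 ≈ 2.0327e+5)
a - ((-129443 - 83651) + 355²) = 166114498159/817222 - ((-129443 - 83651) + 355²) = 166114498159/817222 - (-213094 + 126025) = 166114498159/817222 - 1*(-87069) = 166114498159/817222 + 87069 = 237269200477/817222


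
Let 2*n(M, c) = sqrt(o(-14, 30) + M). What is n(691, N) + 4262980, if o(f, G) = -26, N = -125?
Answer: 4262980 + sqrt(665)/2 ≈ 4.2630e+6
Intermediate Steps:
n(M, c) = sqrt(-26 + M)/2
n(691, N) + 4262980 = sqrt(-26 + 691)/2 + 4262980 = sqrt(665)/2 + 4262980 = 4262980 + sqrt(665)/2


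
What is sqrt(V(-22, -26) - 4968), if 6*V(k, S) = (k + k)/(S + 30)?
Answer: I*sqrt(178914)/6 ≈ 70.497*I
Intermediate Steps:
V(k, S) = k/(3*(30 + S)) (V(k, S) = ((k + k)/(S + 30))/6 = ((2*k)/(30 + S))/6 = (2*k/(30 + S))/6 = k/(3*(30 + S)))
sqrt(V(-22, -26) - 4968) = sqrt((1/3)*(-22)/(30 - 26) - 4968) = sqrt((1/3)*(-22)/4 - 4968) = sqrt((1/3)*(-22)*(1/4) - 4968) = sqrt(-11/6 - 4968) = sqrt(-29819/6) = I*sqrt(178914)/6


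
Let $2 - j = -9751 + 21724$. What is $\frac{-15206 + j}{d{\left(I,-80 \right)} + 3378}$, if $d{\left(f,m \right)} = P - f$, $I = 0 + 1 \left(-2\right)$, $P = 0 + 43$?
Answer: $- \frac{9059}{1141} \approx -7.9395$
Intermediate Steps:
$P = 43$
$I = -2$ ($I = 0 - 2 = -2$)
$j = -11971$ ($j = 2 - \left(-9751 + 21724\right) = 2 - 11973 = -11971$)
$d{\left(f,m \right)} = 43 - f$
$\frac{-15206 + j}{d{\left(I,-80 \right)} + 3378} = \frac{-15206 - 11971}{\left(43 - -2\right) + 3378} = - \frac{27177}{\left(43 + 2\right) + 3378} = - \frac{27177}{45 + 3378} = - \frac{27177}{3423} = \left(-27177\right) \frac{1}{3423} = - \frac{9059}{1141}$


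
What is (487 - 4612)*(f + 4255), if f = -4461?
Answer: 849750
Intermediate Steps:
(487 - 4612)*(f + 4255) = (487 - 4612)*(-4461 + 4255) = -4125*(-206) = 849750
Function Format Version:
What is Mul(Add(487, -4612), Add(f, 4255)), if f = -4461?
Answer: 849750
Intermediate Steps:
Mul(Add(487, -4612), Add(f, 4255)) = Mul(Add(487, -4612), Add(-4461, 4255)) = Mul(-4125, -206) = 849750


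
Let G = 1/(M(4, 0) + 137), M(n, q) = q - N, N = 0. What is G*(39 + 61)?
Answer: 100/137 ≈ 0.72993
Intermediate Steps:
M(n, q) = q (M(n, q) = q - 1*0 = q + 0 = q)
G = 1/137 (G = 1/(0 + 137) = 1/137 ≈ 0.0072993)
G*(39 + 61) = (39 + 61)/137 = (1/137)*100 = 100/137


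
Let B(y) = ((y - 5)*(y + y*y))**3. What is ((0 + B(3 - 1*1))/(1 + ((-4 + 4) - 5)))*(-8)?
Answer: -11664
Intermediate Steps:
B(y) = (-5 + y)**3*(y + y**2)**3 (B(y) = ((-5 + y)*(y + y**2))**3 = (-5 + y)**3*(y + y**2)**3)
((0 + B(3 - 1*1))/(1 + ((-4 + 4) - 5)))*(-8) = ((0 + (3 - 1*1)**3*(1 + (3 - 1*1))**3*(-5 + (3 - 1*1))**3)/(1 + ((-4 + 4) - 5)))*(-8) = ((0 + (3 - 1)**3*(1 + (3 - 1))**3*(-5 + (3 - 1))**3)/(1 + (0 - 5)))*(-8) = ((0 + 2**3*(1 + 2)**3*(-5 + 2)**3)/(1 - 5))*(-8) = ((0 + 8*3**3*(-3)**3)/(-4))*(-8) = ((0 + 8*27*(-27))*(-1/4))*(-8) = ((0 - 5832)*(-1/4))*(-8) = -5832*(-1/4)*(-8) = 1458*(-8) = -11664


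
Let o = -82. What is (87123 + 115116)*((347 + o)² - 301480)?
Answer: -46768779945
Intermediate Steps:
(87123 + 115116)*((347 + o)² - 301480) = (87123 + 115116)*((347 - 82)² - 301480) = 202239*(265² - 301480) = 202239*(70225 - 301480) = 202239*(-231255) = -46768779945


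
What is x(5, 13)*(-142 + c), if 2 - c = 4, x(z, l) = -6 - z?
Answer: 1584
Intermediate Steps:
c = -2 (c = 2 - 1*4 = 2 - 4 = -2)
x(5, 13)*(-142 + c) = (-6 - 1*5)*(-142 - 2) = (-6 - 5)*(-144) = -11*(-144) = 1584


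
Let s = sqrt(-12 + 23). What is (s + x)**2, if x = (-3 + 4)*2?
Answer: (2 + sqrt(11))**2 ≈ 28.267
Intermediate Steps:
s = sqrt(11) ≈ 3.3166
x = 2 (x = 1*2 = 2)
(s + x)**2 = (sqrt(11) + 2)**2 = (2 + sqrt(11))**2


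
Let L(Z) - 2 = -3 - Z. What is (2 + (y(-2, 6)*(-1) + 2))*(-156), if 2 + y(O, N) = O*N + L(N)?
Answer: -3900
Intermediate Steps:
L(Z) = -1 - Z (L(Z) = 2 + (-3 - Z) = -1 - Z)
y(O, N) = -3 - N + N*O (y(O, N) = -2 + (O*N + (-1 - N)) = -2 + (N*O + (-1 - N)) = -2 + (-1 - N + N*O) = -3 - N + N*O)
(2 + (y(-2, 6)*(-1) + 2))*(-156) = (2 + ((-3 - 1*6 + 6*(-2))*(-1) + 2))*(-156) = (2 + ((-3 - 6 - 12)*(-1) + 2))*(-156) = (2 + (-21*(-1) + 2))*(-156) = (2 + (21 + 2))*(-156) = (2 + 23)*(-156) = 25*(-156) = -3900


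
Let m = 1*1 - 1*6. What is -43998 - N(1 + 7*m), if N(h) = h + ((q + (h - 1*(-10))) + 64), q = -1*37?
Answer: -43967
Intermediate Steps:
m = -5 (m = 1 - 6 = -5)
q = -37
N(h) = 37 + 2*h (N(h) = h + ((-37 + (h - 1*(-10))) + 64) = h + ((-37 + (h + 10)) + 64) = h + ((-37 + (10 + h)) + 64) = h + ((-27 + h) + 64) = h + (37 + h) = 37 + 2*h)
-43998 - N(1 + 7*m) = -43998 - (37 + 2*(1 + 7*(-5))) = -43998 - (37 + 2*(1 - 35)) = -43998 - (37 + 2*(-34)) = -43998 - (37 - 68) = -43998 - 1*(-31) = -43998 + 31 = -43967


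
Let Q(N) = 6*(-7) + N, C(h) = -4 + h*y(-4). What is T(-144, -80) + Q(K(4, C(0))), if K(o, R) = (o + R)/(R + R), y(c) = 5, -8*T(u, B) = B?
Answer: -32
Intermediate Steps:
T(u, B) = -B/8
C(h) = -4 + 5*h (C(h) = -4 + h*5 = -4 + 5*h)
K(o, R) = (R + o)/(2*R) (K(o, R) = (R + o)/((2*R)) = (R + o)*(1/(2*R)) = (R + o)/(2*R))
Q(N) = -42 + N
T(-144, -80) + Q(K(4, C(0))) = -⅛*(-80) + (-42 + ((-4 + 5*0) + 4)/(2*(-4 + 5*0))) = 10 + (-42 + ((-4 + 0) + 4)/(2*(-4 + 0))) = 10 + (-42 + (½)*(-4 + 4)/(-4)) = 10 + (-42 + (½)*(-¼)*0) = 10 + (-42 + 0) = 10 - 42 = -32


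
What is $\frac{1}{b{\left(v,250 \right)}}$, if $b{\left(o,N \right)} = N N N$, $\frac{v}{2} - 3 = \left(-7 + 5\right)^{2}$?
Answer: $\frac{1}{15625000} \approx 6.4 \cdot 10^{-8}$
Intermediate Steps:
$v = 14$ ($v = 6 + 2 \left(-7 + 5\right)^{2} = 6 + 2 \left(-2\right)^{2} = 6 + 2 \cdot 4 = 6 + 8 = 14$)
$b{\left(o,N \right)} = N^{3}$ ($b{\left(o,N \right)} = N^{2} N = N^{3}$)
$\frac{1}{b{\left(v,250 \right)}} = \frac{1}{250^{3}} = \frac{1}{15625000}$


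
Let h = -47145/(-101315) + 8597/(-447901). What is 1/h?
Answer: 9075817963/4049057518 ≈ 2.2415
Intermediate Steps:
h = 4049057518/9075817963 (h = -47145*(-1/101315) + 8597*(-1/447901) = 9429/20263 - 8597/447901 = 4049057518/9075817963 ≈ 0.44614)
1/h = 1/(4049057518/9075817963) = 9075817963/4049057518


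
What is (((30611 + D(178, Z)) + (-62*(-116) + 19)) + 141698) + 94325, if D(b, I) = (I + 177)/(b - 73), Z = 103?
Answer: 821543/3 ≈ 2.7385e+5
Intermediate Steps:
D(b, I) = (177 + I)/(-73 + b)
(((30611 + D(178, Z)) + (-62*(-116) + 19)) + 141698) + 94325 = (((30611 + (177 + 103)/(-73 + 178)) + (-62*(-116) + 19)) + 141698) + 94325 = (((30611 + 280/105) + (7192 + 19)) + 141698) + 94325 = (((30611 + (1/105)*280) + 7211) + 141698) + 94325 = (((30611 + 8/3) + 7211) + 141698) + 94325 = ((91841/3 + 7211) + 141698) + 94325 = (113474/3 + 141698) + 94325 = 538568/3 + 94325 = 821543/3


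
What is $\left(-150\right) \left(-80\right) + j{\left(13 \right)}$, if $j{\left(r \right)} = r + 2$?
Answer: $12015$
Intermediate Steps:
$j{\left(r \right)} = 2 + r$
$\left(-150\right) \left(-80\right) + j{\left(13 \right)} = \left(-150\right) \left(-80\right) + \left(2 + 13\right) = 12000 + 15 = 12015$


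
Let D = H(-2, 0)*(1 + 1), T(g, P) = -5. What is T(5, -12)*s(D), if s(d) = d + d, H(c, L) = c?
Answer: 40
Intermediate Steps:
D = -4 (D = -2*(1 + 1) = -2*2 = -4)
s(d) = 2*d
T(5, -12)*s(D) = -10*(-4) = -5*(-8) = 40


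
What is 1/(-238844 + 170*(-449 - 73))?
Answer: -1/327584 ≈ -3.0527e-6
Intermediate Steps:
1/(-238844 + 170*(-449 - 73)) = 1/(-238844 + 170*(-522)) = 1/(-238844 - 88740) = 1/(-327584) = -1/327584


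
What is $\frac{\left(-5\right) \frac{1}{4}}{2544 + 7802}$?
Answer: $- \frac{5}{41384} \approx -0.00012082$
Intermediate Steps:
$\frac{\left(-5\right) \frac{1}{4}}{2544 + 7802} = \frac{\left(-5\right) \frac{1}{4}}{10346} = \left(- \frac{5}{4}\right) \frac{1}{10346} = - \frac{5}{41384}$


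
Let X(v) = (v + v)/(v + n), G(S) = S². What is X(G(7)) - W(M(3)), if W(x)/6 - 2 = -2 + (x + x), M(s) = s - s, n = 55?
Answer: 49/52 ≈ 0.94231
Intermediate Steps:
M(s) = 0
W(x) = 12*x (W(x) = 12 + 6*(-2 + (x + x)) = 12 + 6*(-2 + 2*x) = 12 + (-12 + 12*x) = 12*x)
X(v) = 2*v/(55 + v) (X(v) = (v + v)/(v + 55) = (2*v)/(55 + v) = 2*v/(55 + v))
X(G(7)) - W(M(3)) = 2*7²/(55 + 7²) - 12*0 = 2*49/(55 + 49) - 1*0 = 2*49/104 + 0 = 2*49*(1/104) + 0 = 49/52 + 0 = 49/52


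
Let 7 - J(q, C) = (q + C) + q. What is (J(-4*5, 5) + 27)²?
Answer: 4761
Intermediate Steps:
J(q, C) = 7 - C - 2*q (J(q, C) = 7 - ((q + C) + q) = 7 - ((C + q) + q) = 7 - (C + 2*q) = 7 + (-C - 2*q) = 7 - C - 2*q)
(J(-4*5, 5) + 27)² = ((7 - 1*5 - (-8)*5) + 27)² = ((7 - 5 - 2*(-20)) + 27)² = ((7 - 5 + 40) + 27)² = (42 + 27)² = 69² = 4761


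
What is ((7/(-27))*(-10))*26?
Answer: 1820/27 ≈ 67.407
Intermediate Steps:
((7/(-27))*(-10))*26 = ((7*(-1/27))*(-10))*26 = -7/27*(-10)*26 = (70/27)*26 = 1820/27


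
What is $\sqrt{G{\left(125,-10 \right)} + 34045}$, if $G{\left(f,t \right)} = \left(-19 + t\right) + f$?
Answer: $\sqrt{34141} \approx 184.77$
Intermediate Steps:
$G{\left(f,t \right)} = -19 + f + t$
$\sqrt{G{\left(125,-10 \right)} + 34045} = \sqrt{\left(-19 + 125 - 10\right) + 34045} = \sqrt{96 + 34045} = \sqrt{34141}$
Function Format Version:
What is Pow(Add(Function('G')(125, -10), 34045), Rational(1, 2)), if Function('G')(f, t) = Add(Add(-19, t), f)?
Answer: Pow(34141, Rational(1, 2)) ≈ 184.77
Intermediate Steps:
Function('G')(f, t) = Add(-19, f, t)
Pow(Add(Function('G')(125, -10), 34045), Rational(1, 2)) = Pow(Add(Add(-19, 125, -10), 34045), Rational(1, 2)) = Pow(Add(96, 34045), Rational(1, 2)) = Pow(34141, Rational(1, 2))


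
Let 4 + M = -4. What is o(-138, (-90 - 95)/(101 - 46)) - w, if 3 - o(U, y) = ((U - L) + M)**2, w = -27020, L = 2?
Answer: 5119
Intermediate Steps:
M = -8 (M = -4 - 4 = -8)
o(U, y) = 3 - (-10 + U)**2 (o(U, y) = 3 - ((U - 1*2) - 8)**2 = 3 - ((U - 2) - 8)**2 = 3 - ((-2 + U) - 8)**2 = 3 - (-10 + U)**2)
o(-138, (-90 - 95)/(101 - 46)) - w = (3 - (-10 - 138)**2) - 1*(-27020) = (3 - 1*(-148)**2) + 27020 = (3 - 1*21904) + 27020 = (3 - 21904) + 27020 = -21901 + 27020 = 5119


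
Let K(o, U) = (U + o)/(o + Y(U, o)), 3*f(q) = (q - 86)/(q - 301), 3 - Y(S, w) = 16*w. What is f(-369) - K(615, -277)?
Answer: 54171/205958 ≈ 0.26302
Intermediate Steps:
Y(S, w) = 3 - 16*w
f(q) = (-86 + q)/(3*(-301 + q)) (f(q) = ((q - 86)/(q - 301))/3 = ((-86 + q)/(-301 + q))/3 = (-86 + q)/(3*(-301 + q)))
K(o, U) = (U + o)/(3 - 15*o) (K(o, U) = (U + o)/(o + (3 - 16*o)) = (U + o)/(3 - 15*o))
f(-369) - K(615, -277) = (-86 - 369)/(3*(-301 - 369)) - (-1*(-277) - 1*615)/(3*(-1 + 5*615)) = (1/3)*(-455)/(-670) - (277 - 615)/(3*(-1 + 3075)) = (1/3)*(-1/670)*(-455) - (-338)/(3*3074) = 91/402 - (-338)/(3*3074) = 91/402 - 1*(-169/4611) = 91/402 + 169/4611 = 54171/205958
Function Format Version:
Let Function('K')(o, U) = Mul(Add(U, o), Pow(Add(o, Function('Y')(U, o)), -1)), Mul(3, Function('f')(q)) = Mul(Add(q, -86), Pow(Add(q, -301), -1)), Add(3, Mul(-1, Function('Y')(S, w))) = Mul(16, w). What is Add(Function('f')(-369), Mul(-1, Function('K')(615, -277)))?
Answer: Rational(54171, 205958) ≈ 0.26302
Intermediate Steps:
Function('Y')(S, w) = Add(3, Mul(-16, w)) (Function('Y')(S, w) = Add(3, Mul(-1, Mul(16, w))) = Add(3, Mul(-16, w)))
Function('f')(q) = Mul(Rational(1, 3), Pow(Add(-301, q), -1), Add(-86, q)) (Function('f')(q) = Mul(Rational(1, 3), Mul(Add(q, -86), Pow(Add(q, -301), -1))) = Mul(Rational(1, 3), Mul(Add(-86, q), Pow(Add(-301, q), -1))) = Mul(Rational(1, 3), Mul(Pow(Add(-301, q), -1), Add(-86, q))) = Mul(Rational(1, 3), Pow(Add(-301, q), -1), Add(-86, q)))
Function('K')(o, U) = Mul(Pow(Add(3, Mul(-15, o)), -1), Add(U, o)) (Function('K')(o, U) = Mul(Add(U, o), Pow(Add(o, Add(3, Mul(-16, o))), -1)) = Mul(Add(U, o), Pow(Add(3, Mul(-15, o)), -1)) = Mul(Pow(Add(3, Mul(-15, o)), -1), Add(U, o)))
Add(Function('f')(-369), Mul(-1, Function('K')(615, -277))) = Add(Mul(Rational(1, 3), Pow(Add(-301, -369), -1), Add(-86, -369)), Mul(-1, Mul(Rational(1, 3), Pow(Add(-1, Mul(5, 615)), -1), Add(Mul(-1, -277), Mul(-1, 615))))) = Add(Mul(Rational(1, 3), Pow(-670, -1), -455), Mul(-1, Mul(Rational(1, 3), Pow(Add(-1, 3075), -1), Add(277, -615)))) = Add(Mul(Rational(1, 3), Rational(-1, 670), -455), Mul(-1, Mul(Rational(1, 3), Pow(3074, -1), -338))) = Add(Rational(91, 402), Mul(-1, Mul(Rational(1, 3), Rational(1, 3074), -338))) = Add(Rational(91, 402), Mul(-1, Rational(-169, 4611))) = Add(Rational(91, 402), Rational(169, 4611)) = Rational(54171, 205958)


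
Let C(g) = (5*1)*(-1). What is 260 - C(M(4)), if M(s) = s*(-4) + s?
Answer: 265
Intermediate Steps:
M(s) = -3*s (M(s) = -4*s + s = -3*s)
C(g) = -5 (C(g) = 5*(-1) = -5)
260 - C(M(4)) = 260 - 1*(-5) = 260 + 5 = 265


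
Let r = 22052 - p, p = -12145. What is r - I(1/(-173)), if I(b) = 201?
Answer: 33996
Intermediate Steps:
r = 34197 (r = 22052 - 1*(-12145) = 22052 + 12145 = 34197)
r - I(1/(-173)) = 34197 - 1*201 = 34197 - 201 = 33996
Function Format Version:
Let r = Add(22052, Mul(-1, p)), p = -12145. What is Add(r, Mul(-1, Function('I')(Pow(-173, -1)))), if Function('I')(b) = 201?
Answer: 33996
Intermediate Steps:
r = 34197 (r = Add(22052, Mul(-1, -12145)) = Add(22052, 12145) = 34197)
Add(r, Mul(-1, Function('I')(Pow(-173, -1)))) = Add(34197, Mul(-1, 201)) = Add(34197, -201) = 33996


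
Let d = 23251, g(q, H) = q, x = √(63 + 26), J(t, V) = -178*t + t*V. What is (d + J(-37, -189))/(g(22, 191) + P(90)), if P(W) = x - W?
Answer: -500888/907 - 7366*√89/907 ≈ -628.86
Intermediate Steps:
J(t, V) = -178*t + V*t
x = √89 ≈ 9.4340
P(W) = √89 - W
(d + J(-37, -189))/(g(22, 191) + P(90)) = (23251 - 37*(-178 - 189))/(22 + (√89 - 1*90)) = (23251 - 37*(-367))/(22 + (√89 - 90)) = (23251 + 13579)/(22 + (-90 + √89)) = 36830/(-68 + √89)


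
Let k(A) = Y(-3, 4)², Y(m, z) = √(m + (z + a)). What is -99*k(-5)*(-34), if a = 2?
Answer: 10098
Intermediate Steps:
Y(m, z) = √(2 + m + z) (Y(m, z) = √(m + (z + 2)) = √(m + (2 + z)) = √(2 + m + z))
k(A) = 3 (k(A) = (√(2 - 3 + 4))² = (√3)² = 3)
-99*k(-5)*(-34) = -99*3*(-34) = -297*(-34) = 10098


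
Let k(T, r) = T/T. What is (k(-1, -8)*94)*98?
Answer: 9212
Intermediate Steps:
k(T, r) = 1
(k(-1, -8)*94)*98 = (1*94)*98 = 94*98 = 9212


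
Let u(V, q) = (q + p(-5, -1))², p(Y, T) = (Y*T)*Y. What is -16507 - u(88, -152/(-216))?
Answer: -12463939/729 ≈ -17097.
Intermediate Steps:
p(Y, T) = T*Y² (p(Y, T) = (T*Y)*Y = T*Y²)
u(V, q) = (-25 + q)² (u(V, q) = (q - 1*(-5)²)² = (q - 1*25)² = (q - 25)² = (-25 + q)²)
-16507 - u(88, -152/(-216)) = -16507 - (-25 - 152/(-216))² = -16507 - (-25 - 152*(-1/216))² = -16507 - (-25 + 19/27)² = -16507 - (-656/27)² = -16507 - 1*430336/729 = -16507 - 430336/729 = -12463939/729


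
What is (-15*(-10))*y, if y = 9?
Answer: 1350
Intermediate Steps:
(-15*(-10))*y = -15*(-10)*9 = 150*9 = 1350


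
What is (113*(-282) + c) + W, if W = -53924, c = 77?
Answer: -85713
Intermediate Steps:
(113*(-282) + c) + W = (113*(-282) + 77) - 53924 = (-31866 + 77) - 53924 = -31789 - 53924 = -85713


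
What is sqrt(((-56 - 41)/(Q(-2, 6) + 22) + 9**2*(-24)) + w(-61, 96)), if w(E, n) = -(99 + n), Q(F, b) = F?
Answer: I*sqrt(214385)/10 ≈ 46.302*I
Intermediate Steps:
w(E, n) = -99 - n
sqrt(((-56 - 41)/(Q(-2, 6) + 22) + 9**2*(-24)) + w(-61, 96)) = sqrt(((-56 - 41)/(-2 + 22) + 9**2*(-24)) + (-99 - 1*96)) = sqrt((-97/20 + 81*(-24)) + (-99 - 96)) = sqrt((-97*1/20 - 1944) - 195) = sqrt((-97/20 - 1944) - 195) = sqrt(-38977/20 - 195) = sqrt(-42877/20) = I*sqrt(214385)/10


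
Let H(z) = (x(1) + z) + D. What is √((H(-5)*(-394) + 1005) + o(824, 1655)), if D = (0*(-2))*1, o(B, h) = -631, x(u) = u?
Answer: 5*√78 ≈ 44.159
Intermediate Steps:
D = 0 (D = 0*1 = 0)
H(z) = 1 + z (H(z) = (1 + z) + 0 = 1 + z)
√((H(-5)*(-394) + 1005) + o(824, 1655)) = √(((1 - 5)*(-394) + 1005) - 631) = √((-4*(-394) + 1005) - 631) = √((1576 + 1005) - 631) = √(2581 - 631) = √1950 = 5*√78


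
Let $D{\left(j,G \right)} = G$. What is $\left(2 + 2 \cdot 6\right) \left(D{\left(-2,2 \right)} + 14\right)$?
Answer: $224$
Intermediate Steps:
$\left(2 + 2 \cdot 6\right) \left(D{\left(-2,2 \right)} + 14\right) = \left(2 + 2 \cdot 6\right) \left(2 + 14\right) = \left(2 + 12\right) 16 = 14 \cdot 16 = 224$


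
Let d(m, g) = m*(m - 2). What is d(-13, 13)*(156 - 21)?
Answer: 26325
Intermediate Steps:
d(m, g) = m*(-2 + m)
d(-13, 13)*(156 - 21) = (-13*(-2 - 13))*(156 - 21) = -13*(-15)*135 = 195*135 = 26325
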